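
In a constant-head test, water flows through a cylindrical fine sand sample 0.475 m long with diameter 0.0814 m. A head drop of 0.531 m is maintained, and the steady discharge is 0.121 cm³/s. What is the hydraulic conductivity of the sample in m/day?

Cross-sectional area A = π·(d/2)² = π × (0.0814/2)² = 0.005204 m².
Convert discharge: 0.121 cm³/s = 1.210e-07 m³/s.
Darcy's law rearranged: K = Q·L / (A·Δh) = 1.210e-07 × 0.475 / (0.005204 × 0.531) = 2.080e-05 m/s = 1.797 m/day.

1.80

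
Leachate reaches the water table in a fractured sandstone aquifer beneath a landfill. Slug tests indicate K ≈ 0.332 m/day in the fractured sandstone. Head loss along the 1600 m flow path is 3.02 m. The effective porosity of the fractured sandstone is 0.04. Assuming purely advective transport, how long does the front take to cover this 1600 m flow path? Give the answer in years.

Hydraulic gradient i = Δh / L = 3.02 / 1600 = 0.001888.
Darcy flux q = K · i = 0.3320 × 0.001888 = 0.0006267 m/day.
Seepage velocity v = q / n_e = 0.0006267 / 0.04 = 0.01567 m/day.
Travel time t = L / v = 1600 / 0.01567 = 1.021e+05 days = 279.6 years.

280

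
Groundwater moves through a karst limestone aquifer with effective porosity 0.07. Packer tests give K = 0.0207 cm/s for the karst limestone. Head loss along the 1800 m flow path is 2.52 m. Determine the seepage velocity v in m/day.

Convert K: 0.0207 cm/s × 864 = 17.88 m/day.
Hydraulic gradient i = Δh / L = 2.52 / 1800 = 0.001400.
Darcy flux q = K · i = 17.88 × 0.001400 = 0.02504 m/day.
Seepage velocity v = q / n_e = 0.02504 / 0.07 = 0.3577 m/day.

0.358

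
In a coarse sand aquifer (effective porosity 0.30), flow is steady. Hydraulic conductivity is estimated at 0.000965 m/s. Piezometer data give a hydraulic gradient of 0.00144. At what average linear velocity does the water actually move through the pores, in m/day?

0.400

Convert K: 0.000965 m/s × 86400 = 83.38 m/day.
Hydraulic gradient i = 0.00144.
Darcy flux q = K · i = 83.38 × 0.001440 = 0.1201 m/day.
Seepage velocity v = q / n_e = 0.1201 / 0.30 = 0.4002 m/day.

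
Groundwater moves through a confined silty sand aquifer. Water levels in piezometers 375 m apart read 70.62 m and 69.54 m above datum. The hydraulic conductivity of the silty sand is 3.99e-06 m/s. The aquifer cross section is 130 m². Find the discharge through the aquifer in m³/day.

0.129

Convert K: 3.99e-06 m/s × 86400 = 0.3447 m/day.
Hydraulic gradient i = (70.62 − 69.54) / 375 = 1.08 / 375 = 0.002880.
Darcy's law: Q = K · A · i = 0.3447 × 130.0 × 0.002880 = 0.1291 m³/day.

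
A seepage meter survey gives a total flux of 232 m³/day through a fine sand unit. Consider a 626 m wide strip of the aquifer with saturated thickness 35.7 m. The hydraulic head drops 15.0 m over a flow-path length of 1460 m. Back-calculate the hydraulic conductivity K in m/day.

Cross-sectional area A = 626 × 35.7 = 22348 m².
Hydraulic gradient i = Δh / L = 15.0 / 1460 = 0.01027.
From Q = K·A·i, K = Q / (A·i) = 232 / (22348 × 0.01027) = 1.010 m/day.

1.01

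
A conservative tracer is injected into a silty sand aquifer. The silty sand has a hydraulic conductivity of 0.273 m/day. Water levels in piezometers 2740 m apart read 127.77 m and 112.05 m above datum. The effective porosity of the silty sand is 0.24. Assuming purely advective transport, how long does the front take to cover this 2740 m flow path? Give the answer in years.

Hydraulic gradient i = (127.77 − 112.05) / 2740 = 15.72 / 2740 = 0.005737.
Darcy flux q = K · i = 0.2730 × 0.005737 = 0.001566 m/day.
Seepage velocity v = q / n_e = 0.001566 / 0.24 = 0.006526 m/day.
Travel time t = L / v = 2740 / 0.006526 = 4.199e+05 days = 1149 years.

1150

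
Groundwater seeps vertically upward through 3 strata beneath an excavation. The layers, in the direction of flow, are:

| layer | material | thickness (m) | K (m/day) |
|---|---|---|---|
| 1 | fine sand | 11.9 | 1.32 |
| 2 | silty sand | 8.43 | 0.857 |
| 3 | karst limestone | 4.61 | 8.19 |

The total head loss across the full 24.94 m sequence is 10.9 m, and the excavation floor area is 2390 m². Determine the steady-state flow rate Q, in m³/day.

1340

Flow is perpendicular to layering, so the layers act in series and the equivalent K is the thickness-weighted harmonic mean.
Total thickness L = 11.9 + 8.43 + 4.61 = 24.94 m.
Σ(b_i/K_i) = 11.9/1.32 + 8.43/0.857 + 4.61/8.19 = 19.41 d.
K_eq = L / Σ(b_i/K_i) = 24.94 / 19.41 = 1.285 m/day.
Q = K_eq · A · (Δh/L) = 1.285 × 2390 × (10.9/24.94) = 1342 m³/day.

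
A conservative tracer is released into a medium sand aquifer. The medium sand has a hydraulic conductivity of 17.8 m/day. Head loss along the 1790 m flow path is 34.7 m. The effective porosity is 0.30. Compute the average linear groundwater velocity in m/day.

1.15

Hydraulic gradient i = Δh / L = 34.7 / 1790 = 0.01939.
Darcy flux q = K · i = 17.80 × 0.01939 = 0.3451 m/day.
Seepage velocity v = q / n_e = 0.3451 / 0.30 = 1.150 m/day.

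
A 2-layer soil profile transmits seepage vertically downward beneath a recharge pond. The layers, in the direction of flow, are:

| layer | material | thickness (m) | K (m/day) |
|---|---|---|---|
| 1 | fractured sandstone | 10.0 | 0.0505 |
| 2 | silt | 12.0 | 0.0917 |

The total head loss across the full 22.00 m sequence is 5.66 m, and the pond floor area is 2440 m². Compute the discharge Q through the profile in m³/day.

Flow is perpendicular to layering, so the layers act in series and the equivalent K is the thickness-weighted harmonic mean.
Total thickness L = 10.0 + 12.0 = 22.00 m.
Σ(b_i/K_i) = 10.0/0.0505 + 12.0/0.0917 = 328.9 d.
K_eq = L / Σ(b_i/K_i) = 22.00 / 328.9 = 0.06689 m/day.
Q = K_eq · A · (Δh/L) = 0.06689 × 2440 × (5.66/22.00) = 41.99 m³/day.

42.0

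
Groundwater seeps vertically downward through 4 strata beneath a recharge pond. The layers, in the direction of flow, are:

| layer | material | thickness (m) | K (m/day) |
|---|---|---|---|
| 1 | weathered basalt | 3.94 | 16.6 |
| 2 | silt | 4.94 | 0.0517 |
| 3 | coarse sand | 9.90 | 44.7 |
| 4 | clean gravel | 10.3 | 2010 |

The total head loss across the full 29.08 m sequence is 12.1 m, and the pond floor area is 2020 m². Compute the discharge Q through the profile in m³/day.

Flow is perpendicular to layering, so the layers act in series and the equivalent K is the thickness-weighted harmonic mean.
Total thickness L = 3.94 + 4.94 + 9.90 + 10.3 = 29.08 m.
Σ(b_i/K_i) = 3.94/16.6 + 4.94/0.0517 + 9.90/44.7 + 10.3/2010 = 96.02 d.
K_eq = L / Σ(b_i/K_i) = 29.08 / 96.02 = 0.3029 m/day.
Q = K_eq · A · (Δh/L) = 0.3029 × 2020 × (12.1/29.08) = 254.6 m³/day.

255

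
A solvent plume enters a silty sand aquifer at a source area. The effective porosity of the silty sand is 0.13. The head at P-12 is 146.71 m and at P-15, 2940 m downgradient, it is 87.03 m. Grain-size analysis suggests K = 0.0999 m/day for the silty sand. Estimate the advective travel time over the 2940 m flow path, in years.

Hydraulic gradient i = (146.71 − 87.03) / 2940 = 59.68 / 2940 = 0.02030.
Darcy flux q = K · i = 0.09990 × 0.02030 = 0.002028 m/day.
Seepage velocity v = q / n_e = 0.002028 / 0.13 = 0.01560 m/day.
Travel time t = L / v = 2940 / 0.01560 = 1.885e+05 days = 516.0 years.

516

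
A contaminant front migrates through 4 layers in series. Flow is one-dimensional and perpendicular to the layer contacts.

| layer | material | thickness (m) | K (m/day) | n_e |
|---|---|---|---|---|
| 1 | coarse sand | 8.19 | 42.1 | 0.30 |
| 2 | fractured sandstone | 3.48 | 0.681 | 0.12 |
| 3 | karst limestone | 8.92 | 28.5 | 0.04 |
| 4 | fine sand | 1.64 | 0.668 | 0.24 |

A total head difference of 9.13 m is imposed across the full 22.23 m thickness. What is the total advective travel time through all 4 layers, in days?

With flow normal to the layers, continuity requires the same specific discharge q through every layer.
Σ(b_i/K_i) = 8.19/42.1 + 3.48/0.681 + 8.92/28.5 + 1.64/0.668 = 8.073 d.
q = Δh / Σ(b_i/K_i) = 9.13 / 8.073 = 1.131 m/day.
In each layer the seepage velocity is v_i = q/n_i, so the layer transit time is t_i = b_i·n_i / q:
  layer 1 (coarse sand): t_1 = 8.19 × 0.30 / 1.131 = 2.172 d
  layer 2 (fractured sandstone): t_2 = 3.48 × 0.12 / 1.131 = 0.3692 d
  layer 3 (karst limestone): t_3 = 8.92 × 0.04 / 1.131 = 0.3155 d
  layer 4 (fine sand): t_4 = 1.64 × 0.24 / 1.131 = 0.3480 d
Total t = Σ t_i = 3.205 days.

3.21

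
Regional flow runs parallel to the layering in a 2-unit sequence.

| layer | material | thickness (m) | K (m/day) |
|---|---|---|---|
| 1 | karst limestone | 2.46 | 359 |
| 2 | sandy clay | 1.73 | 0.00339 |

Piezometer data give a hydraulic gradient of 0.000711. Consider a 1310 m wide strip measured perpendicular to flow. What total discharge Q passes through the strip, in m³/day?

Flow is parallel to layering, so each bed carries its own Darcy discharge and the transmissivities add.
Σ(K_i·b_i) = 359×2.46 + 0.00339×1.73 = 883.1 m²/day.
Hydraulic gradient i = 0.000711.
Q = Σ(K_i·b_i) · W · i = 883.1 × 1310 × 0.0007110 = 822.6 m³/day.

823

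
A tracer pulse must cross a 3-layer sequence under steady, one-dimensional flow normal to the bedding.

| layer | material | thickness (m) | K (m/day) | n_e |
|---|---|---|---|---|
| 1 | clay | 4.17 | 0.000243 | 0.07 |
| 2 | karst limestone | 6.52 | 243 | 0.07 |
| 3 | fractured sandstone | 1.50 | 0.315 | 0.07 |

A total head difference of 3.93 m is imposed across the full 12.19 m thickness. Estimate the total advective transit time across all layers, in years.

10.2

With flow normal to the layers, continuity requires the same specific discharge q through every layer.
Σ(b_i/K_i) = 4.17/0.000243 + 6.52/243 + 1.50/0.315 = 17165 d.
q = Δh / Σ(b_i/K_i) = 3.93 / 17165 = 0.0002290 m/day.
In each layer the seepage velocity is v_i = q/n_i, so the layer transit time is t_i = b_i·n_i / q:
  layer 1 (clay): t_1 = 4.17 × 0.07 / 0.0002290 = 1275 d
  layer 2 (karst limestone): t_2 = 6.52 × 0.07 / 0.0002290 = 1993 d
  layer 3 (fractured sandstone): t_3 = 1.50 × 0.07 / 0.0002290 = 458.6 d
Total t = Σ t_i = 3727 days = 10.20 years.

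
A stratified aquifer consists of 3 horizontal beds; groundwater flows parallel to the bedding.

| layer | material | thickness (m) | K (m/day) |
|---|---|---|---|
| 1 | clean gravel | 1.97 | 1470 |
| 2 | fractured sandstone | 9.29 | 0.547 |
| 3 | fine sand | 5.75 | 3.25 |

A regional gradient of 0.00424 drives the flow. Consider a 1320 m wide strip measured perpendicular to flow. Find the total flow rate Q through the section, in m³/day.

Flow is parallel to layering, so each bed carries its own Darcy discharge and the transmissivities add.
Σ(K_i·b_i) = 1470×1.97 + 0.547×9.29 + 3.25×5.75 = 2920 m²/day.
Hydraulic gradient i = 0.00424.
Q = Σ(K_i·b_i) · W · i = 2920 × 1320 × 0.004240 = 16341 m³/day.

16300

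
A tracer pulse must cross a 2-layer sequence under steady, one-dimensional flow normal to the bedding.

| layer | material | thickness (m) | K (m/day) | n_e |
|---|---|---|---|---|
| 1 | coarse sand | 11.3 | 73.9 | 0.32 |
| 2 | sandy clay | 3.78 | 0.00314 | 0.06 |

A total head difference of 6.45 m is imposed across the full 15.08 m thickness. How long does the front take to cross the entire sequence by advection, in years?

1.96

With flow normal to the layers, continuity requires the same specific discharge q through every layer.
Σ(b_i/K_i) = 11.3/73.9 + 3.78/0.00314 = 1204 d.
q = Δh / Σ(b_i/K_i) = 6.45 / 1204 = 0.005357 m/day.
In each layer the seepage velocity is v_i = q/n_i, so the layer transit time is t_i = b_i·n_i / q:
  layer 1 (coarse sand): t_1 = 11.3 × 0.32 / 0.005357 = 675.0 d
  layer 2 (sandy clay): t_2 = 3.78 × 0.06 / 0.005357 = 42.34 d
Total t = Σ t_i = 717.3 days = 1.964 years.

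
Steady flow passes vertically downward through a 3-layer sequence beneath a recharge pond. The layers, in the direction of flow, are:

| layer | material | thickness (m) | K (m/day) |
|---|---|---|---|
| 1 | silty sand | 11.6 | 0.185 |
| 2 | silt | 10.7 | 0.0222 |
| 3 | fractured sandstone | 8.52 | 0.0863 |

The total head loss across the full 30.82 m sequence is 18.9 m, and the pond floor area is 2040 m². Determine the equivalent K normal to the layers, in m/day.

Flow is perpendicular to layering, so the layers act in series and the equivalent K is the thickness-weighted harmonic mean.
Total thickness L = 11.6 + 10.7 + 8.52 = 30.82 m.
Σ(b_i/K_i) = 11.6/0.185 + 10.7/0.0222 + 8.52/0.0863 = 643.4 d.
K_eq = L / Σ(b_i/K_i) = 30.82 / 643.4 = 0.04790 m/day.

0.0479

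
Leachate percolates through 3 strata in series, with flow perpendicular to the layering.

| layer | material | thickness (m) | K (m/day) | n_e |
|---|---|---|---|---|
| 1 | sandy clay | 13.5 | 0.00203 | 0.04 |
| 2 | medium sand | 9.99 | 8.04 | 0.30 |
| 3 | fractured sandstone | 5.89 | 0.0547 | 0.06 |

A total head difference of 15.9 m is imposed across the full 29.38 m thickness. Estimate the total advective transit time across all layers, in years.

With flow normal to the layers, continuity requires the same specific discharge q through every layer.
Σ(b_i/K_i) = 13.5/0.00203 + 9.99/8.04 + 5.89/0.0547 = 6759 d.
q = Δh / Σ(b_i/K_i) = 15.9 / 6759 = 0.002352 m/day.
In each layer the seepage velocity is v_i = q/n_i, so the layer transit time is t_i = b_i·n_i / q:
  layer 1 (sandy clay): t_1 = 13.5 × 0.04 / 0.002352 = 229.6 d
  layer 2 (medium sand): t_2 = 9.99 × 0.30 / 0.002352 = 1274 d
  layer 3 (fractured sandstone): t_3 = 5.89 × 0.06 / 0.002352 = 150.2 d
Total t = Σ t_i = 1654 days = 4.528 years.

4.53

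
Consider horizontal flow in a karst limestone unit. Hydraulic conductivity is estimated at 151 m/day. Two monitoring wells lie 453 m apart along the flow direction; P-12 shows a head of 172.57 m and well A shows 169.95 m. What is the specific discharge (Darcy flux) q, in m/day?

Hydraulic gradient i = (172.57 − 169.95) / 453 = 2.62 / 453 = 0.005784.
Specific discharge q = K · i = 151.0 × 0.005784 = 0.8733 m/day.

0.873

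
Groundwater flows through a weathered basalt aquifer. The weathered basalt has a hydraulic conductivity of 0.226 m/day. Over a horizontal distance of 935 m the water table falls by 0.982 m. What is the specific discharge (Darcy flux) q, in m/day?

Hydraulic gradient i = Δh / L = 0.982 / 935 = 0.001050.
Specific discharge q = K · i = 0.2260 × 0.001050 = 0.0002374 m/day.

0.000237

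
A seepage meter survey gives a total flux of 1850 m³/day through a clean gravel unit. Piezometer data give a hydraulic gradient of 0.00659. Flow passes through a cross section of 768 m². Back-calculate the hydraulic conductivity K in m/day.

366

Hydraulic gradient i = 0.00659.
From Q = K·A·i, K = Q / (A·i) = 1850 / (768.0 × 0.006590) = 365.5 m/day.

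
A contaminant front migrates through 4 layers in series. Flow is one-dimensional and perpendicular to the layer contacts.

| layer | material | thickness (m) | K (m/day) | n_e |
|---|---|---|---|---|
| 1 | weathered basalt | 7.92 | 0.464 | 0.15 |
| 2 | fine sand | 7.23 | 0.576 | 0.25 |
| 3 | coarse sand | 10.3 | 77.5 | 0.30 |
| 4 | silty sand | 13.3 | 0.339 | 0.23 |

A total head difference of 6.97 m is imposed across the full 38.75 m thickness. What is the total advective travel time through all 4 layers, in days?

90.5

With flow normal to the layers, continuity requires the same specific discharge q through every layer.
Σ(b_i/K_i) = 7.92/0.464 + 7.23/0.576 + 10.3/77.5 + 13.3/0.339 = 68.99 d.
q = Δh / Σ(b_i/K_i) = 6.97 / 68.99 = 0.1010 m/day.
In each layer the seepage velocity is v_i = q/n_i, so the layer transit time is t_i = b_i·n_i / q:
  layer 1 (weathered basalt): t_1 = 7.92 × 0.15 / 0.1010 = 11.76 d
  layer 2 (fine sand): t_2 = 7.23 × 0.25 / 0.1010 = 17.89 d
  layer 3 (coarse sand): t_3 = 10.3 × 0.30 / 0.1010 = 30.58 d
  layer 4 (silty sand): t_4 = 13.3 × 0.23 / 0.1010 = 30.28 d
Total t = Σ t_i = 90.51 days.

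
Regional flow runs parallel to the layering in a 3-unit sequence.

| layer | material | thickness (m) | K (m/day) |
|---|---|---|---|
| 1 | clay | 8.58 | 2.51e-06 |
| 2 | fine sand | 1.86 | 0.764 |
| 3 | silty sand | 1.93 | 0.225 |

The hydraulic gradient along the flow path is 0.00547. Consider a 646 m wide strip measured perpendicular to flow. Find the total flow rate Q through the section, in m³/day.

Flow is parallel to layering, so each bed carries its own Darcy discharge and the transmissivities add.
Σ(K_i·b_i) = 2.51e-06×8.58 + 0.764×1.86 + 0.225×1.93 = 1.855 m²/day.
Hydraulic gradient i = 0.00547.
Q = Σ(K_i·b_i) · W · i = 1.855 × 646 × 0.005470 = 6.556 m³/day.

6.56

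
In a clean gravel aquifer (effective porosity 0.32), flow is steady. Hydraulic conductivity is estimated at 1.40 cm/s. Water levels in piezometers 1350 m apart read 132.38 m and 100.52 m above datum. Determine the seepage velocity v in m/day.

89.2

Convert K: 1.40 cm/s × 864 = 1210 m/day.
Hydraulic gradient i = (132.38 − 100.52) / 1350 = 31.86 / 1350 = 0.02360.
Darcy flux q = K · i = 1210 × 0.02360 = 28.55 m/day.
Seepage velocity v = q / n_e = 28.55 / 0.32 = 89.21 m/day.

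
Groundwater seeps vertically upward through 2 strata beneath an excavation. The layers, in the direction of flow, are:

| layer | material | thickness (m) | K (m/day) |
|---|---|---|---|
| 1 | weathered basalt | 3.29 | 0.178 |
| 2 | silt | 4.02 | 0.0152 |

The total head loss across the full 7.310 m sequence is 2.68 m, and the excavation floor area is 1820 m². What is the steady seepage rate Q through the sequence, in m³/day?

17.2

Flow is perpendicular to layering, so the layers act in series and the equivalent K is the thickness-weighted harmonic mean.
Total thickness L = 3.29 + 4.02 = 7.310 m.
Σ(b_i/K_i) = 3.29/0.178 + 4.02/0.0152 = 283.0 d.
K_eq = L / Σ(b_i/K_i) = 7.310 / 283.0 = 0.02583 m/day.
Q = K_eq · A · (Δh/L) = 0.02583 × 1820 × (2.68/7.310) = 17.24 m³/day.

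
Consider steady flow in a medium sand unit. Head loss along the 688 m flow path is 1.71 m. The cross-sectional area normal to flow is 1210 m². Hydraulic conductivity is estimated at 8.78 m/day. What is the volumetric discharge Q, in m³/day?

26.4

Hydraulic gradient i = Δh / L = 1.71 / 688 = 0.002485.
Darcy's law: Q = K · A · i = 8.780 × 1210 × 0.002485 = 26.41 m³/day.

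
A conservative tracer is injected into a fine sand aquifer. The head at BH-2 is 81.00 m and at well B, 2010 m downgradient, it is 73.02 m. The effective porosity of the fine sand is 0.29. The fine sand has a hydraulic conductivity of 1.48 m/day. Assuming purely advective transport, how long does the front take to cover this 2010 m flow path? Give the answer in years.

Hydraulic gradient i = (81.00 − 73.02) / 2010 = 7.98 / 2010 = 0.003970.
Darcy flux q = K · i = 1.480 × 0.003970 = 0.005876 m/day.
Seepage velocity v = q / n_e = 0.005876 / 0.29 = 0.02026 m/day.
Travel time t = L / v = 2010 / 0.02026 = 99203 days = 271.6 years.

272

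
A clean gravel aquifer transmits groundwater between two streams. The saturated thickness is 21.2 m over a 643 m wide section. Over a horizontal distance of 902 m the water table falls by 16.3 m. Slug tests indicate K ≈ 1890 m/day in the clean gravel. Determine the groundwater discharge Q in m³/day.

466000

Cross-sectional area A = 643 × 21.2 = 13632 m².
Hydraulic gradient i = Δh / L = 16.3 / 902 = 0.01807.
Darcy's law: Q = K · A · i = 1890 × 13632 × 0.01807 = 4.656e+05 m³/day.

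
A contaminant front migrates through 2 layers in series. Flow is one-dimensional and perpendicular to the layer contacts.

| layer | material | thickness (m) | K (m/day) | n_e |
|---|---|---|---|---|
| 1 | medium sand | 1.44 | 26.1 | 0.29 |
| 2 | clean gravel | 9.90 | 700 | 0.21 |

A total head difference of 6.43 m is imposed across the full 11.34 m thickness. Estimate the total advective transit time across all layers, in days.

With flow normal to the layers, continuity requires the same specific discharge q through every layer.
Σ(b_i/K_i) = 1.44/26.1 + 9.90/700 = 0.06932 d.
q = Δh / Σ(b_i/K_i) = 6.43 / 0.06932 = 92.76 m/day.
In each layer the seepage velocity is v_i = q/n_i, so the layer transit time is t_i = b_i·n_i / q:
  layer 1 (medium sand): t_1 = 1.44 × 0.29 / 92.76 = 0.004502 d
  layer 2 (clean gravel): t_2 = 9.90 × 0.21 / 92.76 = 0.02241 d
Total t = Σ t_i = 0.02691 days.

0.0269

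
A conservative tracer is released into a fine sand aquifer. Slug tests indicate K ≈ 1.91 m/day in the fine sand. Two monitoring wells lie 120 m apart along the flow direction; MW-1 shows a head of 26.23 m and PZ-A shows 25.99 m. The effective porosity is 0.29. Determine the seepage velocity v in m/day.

0.0132

Hydraulic gradient i = (26.23 − 25.99) / 120 = 0.24 / 120 = 0.002000.
Darcy flux q = K · i = 1.910 × 0.002000 = 0.003820 m/day.
Seepage velocity v = q / n_e = 0.003820 / 0.29 = 0.01317 m/day.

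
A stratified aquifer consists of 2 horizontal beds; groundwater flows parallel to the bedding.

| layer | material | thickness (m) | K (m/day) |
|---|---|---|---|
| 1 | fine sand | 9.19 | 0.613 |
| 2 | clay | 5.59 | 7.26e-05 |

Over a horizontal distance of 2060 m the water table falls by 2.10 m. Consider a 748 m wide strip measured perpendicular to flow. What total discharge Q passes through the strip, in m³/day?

4.30

Flow is parallel to layering, so each bed carries its own Darcy discharge and the transmissivities add.
Σ(K_i·b_i) = 0.613×9.19 + 7.26e-05×5.59 = 5.634 m²/day.
Hydraulic gradient i = Δh / L = 2.10 / 2060 = 0.001019.
Q = Σ(K_i·b_i) · W · i = 5.634 × 748 × 0.001019 = 4.296 m³/day.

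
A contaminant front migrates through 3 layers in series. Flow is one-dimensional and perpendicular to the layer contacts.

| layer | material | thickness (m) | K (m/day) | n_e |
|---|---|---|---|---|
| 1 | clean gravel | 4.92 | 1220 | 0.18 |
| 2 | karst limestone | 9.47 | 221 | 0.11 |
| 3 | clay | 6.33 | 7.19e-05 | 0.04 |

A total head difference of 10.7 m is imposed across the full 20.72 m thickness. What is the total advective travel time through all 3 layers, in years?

49.1

With flow normal to the layers, continuity requires the same specific discharge q through every layer.
Σ(b_i/K_i) = 4.92/1220 + 9.47/221 + 6.33/7.19e-05 = 88039 d.
q = Δh / Σ(b_i/K_i) = 10.7 / 88039 = 0.0001215 m/day.
In each layer the seepage velocity is v_i = q/n_i, so the layer transit time is t_i = b_i·n_i / q:
  layer 1 (clean gravel): t_1 = 4.92 × 0.18 / 0.0001215 = 7287 d
  layer 2 (karst limestone): t_2 = 9.47 × 0.11 / 0.0001215 = 8571 d
  layer 3 (clay): t_3 = 6.33 × 0.04 / 0.0001215 = 2083 d
Total t = Σ t_i = 17941 days = 49.12 years.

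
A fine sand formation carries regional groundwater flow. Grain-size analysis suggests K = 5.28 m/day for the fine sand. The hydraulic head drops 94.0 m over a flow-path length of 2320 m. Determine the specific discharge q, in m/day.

0.214

Hydraulic gradient i = Δh / L = 94.0 / 2320 = 0.04052.
Specific discharge q = K · i = 5.280 × 0.04052 = 0.2139 m/day.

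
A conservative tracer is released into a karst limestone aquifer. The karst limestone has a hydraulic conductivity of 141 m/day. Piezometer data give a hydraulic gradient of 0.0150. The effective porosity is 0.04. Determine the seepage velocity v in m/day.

52.9

Hydraulic gradient i = 0.0150.
Darcy flux q = K · i = 141.0 × 0.01500 = 2.115 m/day.
Seepage velocity v = q / n_e = 2.115 / 0.04 = 52.87 m/day.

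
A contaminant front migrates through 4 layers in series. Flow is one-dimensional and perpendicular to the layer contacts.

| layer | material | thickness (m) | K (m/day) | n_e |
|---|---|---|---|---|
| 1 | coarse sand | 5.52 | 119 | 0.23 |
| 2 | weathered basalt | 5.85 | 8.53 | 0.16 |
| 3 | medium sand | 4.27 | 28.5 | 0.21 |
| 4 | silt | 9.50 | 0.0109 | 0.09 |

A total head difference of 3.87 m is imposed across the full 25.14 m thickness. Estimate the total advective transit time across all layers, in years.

2.44

With flow normal to the layers, continuity requires the same specific discharge q through every layer.
Σ(b_i/K_i) = 5.52/119 + 5.85/8.53 + 4.27/28.5 + 9.50/0.0109 = 872.4 d.
q = Δh / Σ(b_i/K_i) = 3.87 / 872.4 = 0.004436 m/day.
In each layer the seepage velocity is v_i = q/n_i, so the layer transit time is t_i = b_i·n_i / q:
  layer 1 (coarse sand): t_1 = 5.52 × 0.23 / 0.004436 = 286.2 d
  layer 2 (weathered basalt): t_2 = 5.85 × 0.16 / 0.004436 = 211.0 d
  layer 3 (medium sand): t_3 = 4.27 × 0.21 / 0.004436 = 202.1 d
  layer 4 (silt): t_4 = 9.50 × 0.09 / 0.004436 = 192.7 d
Total t = Σ t_i = 892.1 days = 2.442 years.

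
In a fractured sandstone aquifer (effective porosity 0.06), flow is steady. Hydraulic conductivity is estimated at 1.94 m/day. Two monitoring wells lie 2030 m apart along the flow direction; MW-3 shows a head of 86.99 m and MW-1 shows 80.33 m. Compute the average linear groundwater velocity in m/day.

Hydraulic gradient i = (86.99 − 80.33) / 2030 = 6.66 / 2030 = 0.003281.
Darcy flux q = K · i = 1.940 × 0.003281 = 0.006365 m/day.
Seepage velocity v = q / n_e = 0.006365 / 0.06 = 0.1061 m/day.

0.106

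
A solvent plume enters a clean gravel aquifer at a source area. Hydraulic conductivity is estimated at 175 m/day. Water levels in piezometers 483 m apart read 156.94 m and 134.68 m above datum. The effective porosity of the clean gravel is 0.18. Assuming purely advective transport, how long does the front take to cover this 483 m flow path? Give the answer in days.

Hydraulic gradient i = (156.94 − 134.68) / 483 = 22.26 / 483 = 0.04609.
Darcy flux q = K · i = 175.0 × 0.04609 = 8.065 m/day.
Seepage velocity v = q / n_e = 8.065 / 0.18 = 44.81 m/day.
Travel time t = L / v = 483 / 44.81 = 10.78 days.

10.8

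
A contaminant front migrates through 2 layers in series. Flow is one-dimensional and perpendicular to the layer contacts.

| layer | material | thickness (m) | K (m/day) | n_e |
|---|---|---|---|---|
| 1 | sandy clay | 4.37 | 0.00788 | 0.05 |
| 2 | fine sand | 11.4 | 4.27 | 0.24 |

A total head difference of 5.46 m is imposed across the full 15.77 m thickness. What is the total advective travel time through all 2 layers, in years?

With flow normal to the layers, continuity requires the same specific discharge q through every layer.
Σ(b_i/K_i) = 4.37/0.00788 + 11.4/4.27 = 557.2 d.
q = Δh / Σ(b_i/K_i) = 5.46 / 557.2 = 0.009798 m/day.
In each layer the seepage velocity is v_i = q/n_i, so the layer transit time is t_i = b_i·n_i / q:
  layer 1 (sandy clay): t_1 = 4.37 × 0.05 / 0.009798 = 22.30 d
  layer 2 (fine sand): t_2 = 11.4 × 0.24 / 0.009798 = 279.2 d
Total t = Σ t_i = 301.5 days = 0.8255 years.

0.826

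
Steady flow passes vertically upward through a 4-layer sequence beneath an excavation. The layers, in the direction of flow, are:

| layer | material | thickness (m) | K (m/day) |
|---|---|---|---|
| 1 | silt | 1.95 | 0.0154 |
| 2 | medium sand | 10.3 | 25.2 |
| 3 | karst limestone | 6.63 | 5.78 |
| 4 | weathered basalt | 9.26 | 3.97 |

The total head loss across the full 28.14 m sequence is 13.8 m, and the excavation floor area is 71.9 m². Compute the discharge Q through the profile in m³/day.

7.60

Flow is perpendicular to layering, so the layers act in series and the equivalent K is the thickness-weighted harmonic mean.
Total thickness L = 1.95 + 10.3 + 6.63 + 9.26 = 28.14 m.
Σ(b_i/K_i) = 1.95/0.0154 + 10.3/25.2 + 6.63/5.78 + 9.26/3.97 = 130.5 d.
K_eq = L / Σ(b_i/K_i) = 28.14 / 130.5 = 0.2156 m/day.
Q = K_eq · A · (Δh/L) = 0.2156 × 71.9 × (13.8/28.14) = 7.603 m³/day.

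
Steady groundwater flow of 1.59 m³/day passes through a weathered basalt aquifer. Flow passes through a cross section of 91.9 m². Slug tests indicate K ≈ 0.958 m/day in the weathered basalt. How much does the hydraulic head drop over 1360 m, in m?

24.6

From Q = K·A·i, i = Q / (K·A) = 1.59 / (0.9580 × 91.90) = 0.01806.
Head loss Δh = i · L = 0.01806 × 1360 = 24.56 m.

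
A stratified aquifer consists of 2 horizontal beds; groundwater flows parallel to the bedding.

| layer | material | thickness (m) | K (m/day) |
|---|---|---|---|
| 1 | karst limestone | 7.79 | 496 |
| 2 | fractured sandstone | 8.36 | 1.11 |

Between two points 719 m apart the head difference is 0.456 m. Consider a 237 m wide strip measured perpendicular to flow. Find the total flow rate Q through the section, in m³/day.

Flow is parallel to layering, so each bed carries its own Darcy discharge and the transmissivities add.
Σ(K_i·b_i) = 496×7.79 + 1.11×8.36 = 3873 m²/day.
Hydraulic gradient i = Δh / L = 0.456 / 719 = 0.0006342.
Q = Σ(K_i·b_i) · W · i = 3873 × 237 × 0.0006342 = 582.2 m³/day.

582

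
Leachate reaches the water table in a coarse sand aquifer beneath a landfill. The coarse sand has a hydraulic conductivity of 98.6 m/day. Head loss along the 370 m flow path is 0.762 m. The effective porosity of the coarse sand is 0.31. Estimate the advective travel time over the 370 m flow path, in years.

Hydraulic gradient i = Δh / L = 0.762 / 370 = 0.002059.
Darcy flux q = K · i = 98.60 × 0.002059 = 0.2031 m/day.
Seepage velocity v = q / n_e = 0.2031 / 0.31 = 0.6550 m/day.
Travel time t = L / v = 370 / 0.6550 = 564.9 days = 1.546 years.

1.55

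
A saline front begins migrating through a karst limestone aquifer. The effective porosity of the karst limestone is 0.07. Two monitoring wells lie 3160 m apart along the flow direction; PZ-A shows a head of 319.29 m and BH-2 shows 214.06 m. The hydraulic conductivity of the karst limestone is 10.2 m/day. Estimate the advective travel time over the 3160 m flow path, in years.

Hydraulic gradient i = (319.29 − 214.06) / 3160 = 105.23 / 3160 = 0.03330.
Darcy flux q = K · i = 10.20 × 0.03330 = 0.3397 m/day.
Seepage velocity v = q / n_e = 0.3397 / 0.07 = 4.852 m/day.
Travel time t = L / v = 3160 / 4.852 = 651.2 days = 1.783 years.

1.78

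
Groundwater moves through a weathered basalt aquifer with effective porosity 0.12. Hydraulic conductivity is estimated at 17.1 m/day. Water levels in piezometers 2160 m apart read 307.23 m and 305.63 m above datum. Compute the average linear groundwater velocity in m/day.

Hydraulic gradient i = (307.23 − 305.63) / 2160 = 1.6 / 2160 = 0.0007407.
Darcy flux q = K · i = 17.10 × 0.0007407 = 0.01267 m/day.
Seepage velocity v = q / n_e = 0.01267 / 0.12 = 0.1056 m/day.

0.106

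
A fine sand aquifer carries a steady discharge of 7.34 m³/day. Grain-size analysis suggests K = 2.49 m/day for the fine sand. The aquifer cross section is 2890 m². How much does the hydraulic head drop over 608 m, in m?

0.620

From Q = K·A·i, i = Q / (K·A) = 7.34 / (2.490 × 2890) = 0.001020.
Head loss Δh = i · L = 0.001020 × 608 = 0.6202 m.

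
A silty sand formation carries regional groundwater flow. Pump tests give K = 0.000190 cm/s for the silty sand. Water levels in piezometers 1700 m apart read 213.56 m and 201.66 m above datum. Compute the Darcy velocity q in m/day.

Convert K: 0.000190 cm/s × 864 = 0.1642 m/day.
Hydraulic gradient i = (213.56 − 201.66) / 1700 = 11.9 / 1700 = 0.007000.
Specific discharge q = K · i = 0.1642 × 0.007000 = 0.001149 m/day.

0.00115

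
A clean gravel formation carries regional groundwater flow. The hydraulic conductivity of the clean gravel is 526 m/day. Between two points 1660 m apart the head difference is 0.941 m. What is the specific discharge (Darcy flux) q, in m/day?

Hydraulic gradient i = Δh / L = 0.941 / 1660 = 0.0005669.
Specific discharge q = K · i = 526.0 × 0.0005669 = 0.2982 m/day.

0.298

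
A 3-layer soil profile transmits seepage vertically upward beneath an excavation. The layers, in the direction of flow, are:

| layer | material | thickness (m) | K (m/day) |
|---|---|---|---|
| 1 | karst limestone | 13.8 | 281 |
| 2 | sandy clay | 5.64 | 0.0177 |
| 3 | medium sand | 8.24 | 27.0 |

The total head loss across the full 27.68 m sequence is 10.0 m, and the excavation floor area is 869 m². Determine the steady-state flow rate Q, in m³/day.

Flow is perpendicular to layering, so the layers act in series and the equivalent K is the thickness-weighted harmonic mean.
Total thickness L = 13.8 + 5.64 + 8.24 = 27.68 m.
Σ(b_i/K_i) = 13.8/281 + 5.64/0.0177 + 8.24/27.0 = 319.0 d.
K_eq = L / Σ(b_i/K_i) = 27.68 / 319.0 = 0.08677 m/day.
Q = K_eq · A · (Δh/L) = 0.08677 × 869 × (10.0/27.68) = 27.24 m³/day.

27.2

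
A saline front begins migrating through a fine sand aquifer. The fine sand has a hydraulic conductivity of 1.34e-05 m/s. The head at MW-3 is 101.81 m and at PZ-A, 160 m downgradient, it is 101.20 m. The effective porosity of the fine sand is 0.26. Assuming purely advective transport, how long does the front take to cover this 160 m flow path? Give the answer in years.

25.8

Convert K: 1.34e-05 m/s × 86400 = 1.158 m/day.
Hydraulic gradient i = (101.81 − 101.20) / 160 = 0.61 / 160 = 0.003812.
Darcy flux q = K · i = 1.158 × 0.003812 = 0.004414 m/day.
Seepage velocity v = q / n_e = 0.004414 / 0.26 = 0.01698 m/day.
Travel time t = L / v = 160 / 0.01698 = 9425 days = 25.80 years.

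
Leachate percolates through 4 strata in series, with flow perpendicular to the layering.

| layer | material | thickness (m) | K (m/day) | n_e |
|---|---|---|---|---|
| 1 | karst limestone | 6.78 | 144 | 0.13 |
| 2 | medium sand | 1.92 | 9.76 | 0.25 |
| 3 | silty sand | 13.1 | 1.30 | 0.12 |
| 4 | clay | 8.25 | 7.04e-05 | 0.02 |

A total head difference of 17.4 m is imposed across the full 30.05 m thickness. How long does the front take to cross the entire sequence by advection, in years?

With flow normal to the layers, continuity requires the same specific discharge q through every layer.
Σ(b_i/K_i) = 6.78/144 + 1.92/9.76 + 13.1/1.30 + 8.25/7.04e-05 = 1.172e+05 d.
q = Δh / Σ(b_i/K_i) = 17.4 / 1.172e+05 = 0.0001485 m/day.
In each layer the seepage velocity is v_i = q/n_i, so the layer transit time is t_i = b_i·n_i / q:
  layer 1 (karst limestone): t_1 = 6.78 × 0.13 / 0.0001485 = 5937 d
  layer 2 (medium sand): t_2 = 1.92 × 0.25 / 0.0001485 = 3233 d
  layer 3 (silty sand): t_3 = 13.1 × 0.12 / 0.0001485 = 10588 d
  layer 4 (clay): t_4 = 8.25 × 0.02 / 0.0001485 = 1111 d
Total t = Σ t_i = 20869 days = 57.14 years.

57.1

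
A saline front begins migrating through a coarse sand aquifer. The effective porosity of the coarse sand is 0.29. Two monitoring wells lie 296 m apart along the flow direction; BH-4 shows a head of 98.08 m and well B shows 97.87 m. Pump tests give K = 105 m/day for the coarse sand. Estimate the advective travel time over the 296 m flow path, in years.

3.15

Hydraulic gradient i = (98.08 − 97.87) / 296 = 0.21 / 296 = 0.0007095.
Darcy flux q = K · i = 105.0 × 0.0007095 = 0.07449 m/day.
Seepage velocity v = q / n_e = 0.07449 / 0.29 = 0.2569 m/day.
Travel time t = L / v = 296 / 0.2569 = 1152 days = 3.155 years.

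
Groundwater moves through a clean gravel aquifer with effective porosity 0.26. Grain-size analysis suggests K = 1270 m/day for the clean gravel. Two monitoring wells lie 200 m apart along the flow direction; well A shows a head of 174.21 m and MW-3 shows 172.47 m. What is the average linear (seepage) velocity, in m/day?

Hydraulic gradient i = (174.21 − 172.47) / 200 = 1.74 / 200 = 0.008700.
Darcy flux q = K · i = 1270 × 0.008700 = 11.05 m/day.
Seepage velocity v = q / n_e = 11.05 / 0.26 = 42.50 m/day.

42.5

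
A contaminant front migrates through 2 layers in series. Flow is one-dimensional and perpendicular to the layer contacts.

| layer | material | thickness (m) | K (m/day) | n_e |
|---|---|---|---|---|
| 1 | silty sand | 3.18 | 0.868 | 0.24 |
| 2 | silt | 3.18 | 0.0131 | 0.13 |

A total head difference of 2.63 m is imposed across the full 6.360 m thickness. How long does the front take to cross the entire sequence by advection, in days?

110

With flow normal to the layers, continuity requires the same specific discharge q through every layer.
Σ(b_i/K_i) = 3.18/0.868 + 3.18/0.0131 = 246.4 d.
q = Δh / Σ(b_i/K_i) = 2.63 / 246.4 = 0.01067 m/day.
In each layer the seepage velocity is v_i = q/n_i, so the layer transit time is t_i = b_i·n_i / q:
  layer 1 (silty sand): t_1 = 3.18 × 0.24 / 0.01067 = 71.51 d
  layer 2 (silt): t_2 = 3.18 × 0.13 / 0.01067 = 38.73 d
Total t = Σ t_i = 110.2 days.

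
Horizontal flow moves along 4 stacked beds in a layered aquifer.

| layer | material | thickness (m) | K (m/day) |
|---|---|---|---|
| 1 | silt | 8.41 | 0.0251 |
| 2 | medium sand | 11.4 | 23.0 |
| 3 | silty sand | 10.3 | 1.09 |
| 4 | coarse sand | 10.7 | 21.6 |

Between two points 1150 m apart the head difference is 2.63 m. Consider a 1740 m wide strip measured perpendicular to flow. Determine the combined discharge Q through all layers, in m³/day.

Flow is parallel to layering, so each bed carries its own Darcy discharge and the transmissivities add.
Σ(K_i·b_i) = 0.0251×8.41 + 23.0×11.4 + 1.09×10.3 + 21.6×10.7 = 504.8 m²/day.
Hydraulic gradient i = Δh / L = 2.63 / 1150 = 0.002287.
Q = Σ(K_i·b_i) · W · i = 504.8 × 1740 × 0.002287 = 2009 m³/day.

2010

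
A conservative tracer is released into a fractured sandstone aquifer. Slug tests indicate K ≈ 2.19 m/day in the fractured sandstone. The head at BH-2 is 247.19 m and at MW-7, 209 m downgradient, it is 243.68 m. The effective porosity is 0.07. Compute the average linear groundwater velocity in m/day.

0.525

Hydraulic gradient i = (247.19 − 243.68) / 209 = 3.51 / 209 = 0.01679.
Darcy flux q = K · i = 2.190 × 0.01679 = 0.03678 m/day.
Seepage velocity v = q / n_e = 0.03678 / 0.07 = 0.5254 m/day.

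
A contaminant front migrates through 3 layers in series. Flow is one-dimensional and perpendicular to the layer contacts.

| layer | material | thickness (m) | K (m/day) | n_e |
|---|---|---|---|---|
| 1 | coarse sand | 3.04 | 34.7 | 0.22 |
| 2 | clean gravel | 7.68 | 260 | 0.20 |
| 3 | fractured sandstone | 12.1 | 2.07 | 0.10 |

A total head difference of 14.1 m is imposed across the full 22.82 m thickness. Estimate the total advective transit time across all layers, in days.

With flow normal to the layers, continuity requires the same specific discharge q through every layer.
Σ(b_i/K_i) = 3.04/34.7 + 7.68/260 + 12.1/2.07 = 5.963 d.
q = Δh / Σ(b_i/K_i) = 14.1 / 5.963 = 2.365 m/day.
In each layer the seepage velocity is v_i = q/n_i, so the layer transit time is t_i = b_i·n_i / q:
  layer 1 (coarse sand): t_1 = 3.04 × 0.22 / 2.365 = 0.2828 d
  layer 2 (clean gravel): t_2 = 7.68 × 0.20 / 2.365 = 0.6495 d
  layer 3 (fractured sandstone): t_3 = 12.1 × 0.10 / 2.365 = 0.5117 d
Total t = Σ t_i = 1.444 days.

1.44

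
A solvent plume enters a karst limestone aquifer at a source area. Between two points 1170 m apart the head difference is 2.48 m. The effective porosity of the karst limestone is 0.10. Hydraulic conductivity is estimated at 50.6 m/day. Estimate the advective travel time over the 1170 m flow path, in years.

Hydraulic gradient i = Δh / L = 2.48 / 1170 = 0.002120.
Darcy flux q = K · i = 50.60 × 0.002120 = 0.1073 m/day.
Seepage velocity v = q / n_e = 0.1073 / 0.10 = 1.073 m/day.
Travel time t = L / v = 1170 / 1.073 = 1091 days = 2.987 years.

2.99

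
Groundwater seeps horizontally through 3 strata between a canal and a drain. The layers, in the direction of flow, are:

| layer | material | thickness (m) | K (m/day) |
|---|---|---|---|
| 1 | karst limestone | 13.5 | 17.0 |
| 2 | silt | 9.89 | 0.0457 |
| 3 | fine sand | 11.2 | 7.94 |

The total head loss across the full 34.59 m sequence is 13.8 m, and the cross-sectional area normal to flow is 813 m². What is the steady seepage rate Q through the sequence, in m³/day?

Flow is perpendicular to layering, so the layers act in series and the equivalent K is the thickness-weighted harmonic mean.
Total thickness L = 13.5 + 9.89 + 11.2 = 34.59 m.
Σ(b_i/K_i) = 13.5/17.0 + 9.89/0.0457 + 11.2/7.94 = 218.6 d.
K_eq = L / Σ(b_i/K_i) = 34.59 / 218.6 = 0.1582 m/day.
Q = K_eq · A · (Δh/L) = 0.1582 × 813 × (13.8/34.59) = 51.32 m³/day.

51.3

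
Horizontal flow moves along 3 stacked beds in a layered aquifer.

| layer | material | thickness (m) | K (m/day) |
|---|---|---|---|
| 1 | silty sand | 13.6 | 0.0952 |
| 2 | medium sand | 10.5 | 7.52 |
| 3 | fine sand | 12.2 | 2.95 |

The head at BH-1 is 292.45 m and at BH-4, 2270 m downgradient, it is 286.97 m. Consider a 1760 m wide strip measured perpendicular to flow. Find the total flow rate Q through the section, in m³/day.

Flow is parallel to layering, so each bed carries its own Darcy discharge and the transmissivities add.
Σ(K_i·b_i) = 0.0952×13.6 + 7.52×10.5 + 2.95×12.2 = 116.2 m²/day.
Hydraulic gradient i = (292.45 − 286.97) / 2270 = 5.48 / 2270 = 0.002414.
Q = Σ(K_i·b_i) · W · i = 116.2 × 1760 × 0.002414 = 493.9 m³/day.

494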